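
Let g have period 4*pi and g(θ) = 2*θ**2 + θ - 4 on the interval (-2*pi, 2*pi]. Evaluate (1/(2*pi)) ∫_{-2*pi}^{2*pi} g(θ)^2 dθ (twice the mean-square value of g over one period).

-40*pi**2 + 32 + 128*pi**4/5

(1/(2*pi)) ∫_{-2*pi}^{2*pi} g(θ)^2 dθ = (1/(2*pi)) · (-80*pi**3 + 64*pi + 256*pi**5/5) = -40*pi**2 + 32 + 128*pi**4/5.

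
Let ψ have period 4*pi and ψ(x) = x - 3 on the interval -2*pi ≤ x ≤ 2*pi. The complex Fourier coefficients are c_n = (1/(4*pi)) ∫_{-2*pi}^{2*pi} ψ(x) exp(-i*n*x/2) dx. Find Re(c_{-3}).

Since ψ is real-valued, Re(c_{-3}) = (1/(4*pi)) ∫_{-2*pi}^{2*pi} ψ(x) cos(-3*x/2) dx = a_{3}/2.
Integrating by parts (boundary term plus one more integral), an antiderivative of (x - 3) cos(-3*x/2) is 2*x*sin(3*x/2)/3 - 2*sin(3*x/2) + 4*cos(3*x/2)/9; evaluating from -2*pi to 2*pi: ∫_{-2*pi}^{2*pi} (x - 3) cos(-3*x/2) dx = (-4/9) - (-4/9) = 0.
Hence Re(c_{-3}) = (1/(4*pi))·(0) = 0.

0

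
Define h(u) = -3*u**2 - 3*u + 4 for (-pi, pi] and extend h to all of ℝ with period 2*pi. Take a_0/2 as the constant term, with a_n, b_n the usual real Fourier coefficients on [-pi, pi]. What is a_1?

a_1 = 1/pi ∫_{-pi}^{pi} h(u) cos(u) du.
Integrating by parts twice (tabular method), an antiderivative of (-3*u**2 - 3*u + 4) cos(u) is -3*u**2*sin(u) - 3*u*sin(u) - 6*u*cos(u) + 10*sin(u) - 3*cos(u); evaluating from -pi to pi: ∫_{-pi}^{pi} (-3*u**2 - 3*u + 4) cos(u) du = (3 + 6*pi) - (3 - 6*pi) = 12*pi.
Hence a_1 = (1/pi)·(12*pi) = 12.

12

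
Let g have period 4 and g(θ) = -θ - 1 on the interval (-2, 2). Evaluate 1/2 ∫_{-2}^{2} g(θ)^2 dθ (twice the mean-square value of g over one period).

14/3

1/2 ∫_{-2}^{2} g(θ)^2 dθ = 1/2 · (28/3) = 14/3.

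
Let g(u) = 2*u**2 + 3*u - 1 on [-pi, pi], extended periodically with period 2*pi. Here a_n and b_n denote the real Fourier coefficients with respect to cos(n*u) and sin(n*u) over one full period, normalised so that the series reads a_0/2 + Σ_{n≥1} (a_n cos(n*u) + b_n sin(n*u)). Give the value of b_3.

2

b_3 = 1/pi ∫_{-pi}^{pi} g(u) sin(3*u) du.
Integrating by parts twice (tabular method), an antiderivative of (2*u**2 + 3*u - 1) sin(3*u) is -2*u**2*cos(3*u)/3 + 4*u*sin(3*u)/9 - u*cos(3*u) + sin(3*u)/3 + 13*cos(3*u)/27; evaluating from -pi to pi: ∫_{-pi}^{pi} (2*u**2 + 3*u - 1) sin(3*u) du = (-13/27 + pi + 2*pi**2/3) - (-pi - 13/27 + 2*pi**2/3) = 2*pi.
Hence b_3 = (1/pi)·(2*pi) = 2.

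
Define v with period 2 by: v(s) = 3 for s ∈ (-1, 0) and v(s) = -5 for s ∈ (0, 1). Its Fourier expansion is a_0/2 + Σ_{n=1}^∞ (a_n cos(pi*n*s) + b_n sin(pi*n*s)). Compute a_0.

-2

a_0 = ∫_{-1}^{1} v(s) ds = -2.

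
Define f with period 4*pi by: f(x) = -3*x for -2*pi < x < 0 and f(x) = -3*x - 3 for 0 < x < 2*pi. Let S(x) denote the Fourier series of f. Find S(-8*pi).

x = -8*pi differs from x = 0 by -2 full period(s), and the series is 4*pi-periodic.
At x = 0 the one-sided limits are f(0^-) = 0 and f(0^+) = -3.
By Dirichlet's theorem the series converges to their average, [(0) + (-3)]/2 = -3/2.

-3/2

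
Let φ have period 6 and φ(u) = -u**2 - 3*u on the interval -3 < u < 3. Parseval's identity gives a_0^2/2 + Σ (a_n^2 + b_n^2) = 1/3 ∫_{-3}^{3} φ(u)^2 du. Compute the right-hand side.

1/3 ∫_{-3}^{3} φ(u)^2 du = 1/3 · (1296/5) = 432/5.

432/5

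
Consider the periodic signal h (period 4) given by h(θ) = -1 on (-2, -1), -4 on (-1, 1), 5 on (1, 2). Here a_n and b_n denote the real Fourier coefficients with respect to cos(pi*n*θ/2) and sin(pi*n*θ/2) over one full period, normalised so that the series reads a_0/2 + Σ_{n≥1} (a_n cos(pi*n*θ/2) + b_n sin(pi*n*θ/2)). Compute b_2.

b_2 = 1/2 ∫_{-2}^{2} h(θ) sin(pi*θ) dθ.
Split the integral at the breakpoints.
Directly, an antiderivative of (-1) sin(pi*θ) is cos(pi*θ)/pi; evaluating from -2 to -1: ∫_{-2}^{-1} (-1) sin(pi*θ) dθ = (-1/pi) - (1/pi) = -2/pi.
Directly, an antiderivative of (-4) sin(pi*θ) is 4*cos(pi*θ)/pi; evaluating from -1 to 1: ∫_{-1}^{1} (-4) sin(pi*θ) dθ = (-4/pi) - (-4/pi) = 0.
Directly, an antiderivative of (5) sin(pi*θ) is -5*cos(pi*θ)/pi; evaluating from 1 to 2: ∫_{1}^{2} (5) sin(pi*θ) dθ = (-5/pi) - (5/pi) = -10/pi.
Summing the pieces and multiplying by (1/2) gives b_2 = -6/pi.

-6/pi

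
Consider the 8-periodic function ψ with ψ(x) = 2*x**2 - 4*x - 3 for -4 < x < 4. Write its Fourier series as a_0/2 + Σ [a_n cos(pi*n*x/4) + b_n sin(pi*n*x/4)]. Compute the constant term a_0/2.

a_0 = 1/4 ∫_{-4}^{4} ψ(x) dx = 1/4 · (184/3) = 46/3.
So the constant term a_0/2 = 23/3.

23/3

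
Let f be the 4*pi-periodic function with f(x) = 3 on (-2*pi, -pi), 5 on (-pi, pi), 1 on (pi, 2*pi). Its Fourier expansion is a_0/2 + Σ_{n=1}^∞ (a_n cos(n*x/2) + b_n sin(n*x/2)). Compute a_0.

a_0 = (1/(2*pi)) ∫_{-2*pi}^{2*pi} f(x) dx = (1/(2*pi)) · (14*pi) = 7.

7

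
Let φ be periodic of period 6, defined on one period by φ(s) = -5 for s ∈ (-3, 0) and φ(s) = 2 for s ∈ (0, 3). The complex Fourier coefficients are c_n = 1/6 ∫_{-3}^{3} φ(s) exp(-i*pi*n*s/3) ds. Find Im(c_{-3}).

7/(3*pi)

Since φ is real-valued, Im(c_{-3}) = -1/6 ∫_{-3}^{3} φ(s) sin(-pi*s) ds = b_{3}/2.
Split the integral at the breakpoints.
Directly, an antiderivative of (-5) sin(-pi*s) is -5*cos(pi*s)/pi; evaluating from -3 to 0: ∫_{-3}^{0} (-5) sin(-pi*s) ds = (-5/pi) - (5/pi) = -10/pi.
Directly, an antiderivative of (2) sin(-pi*s) is 2*cos(pi*s)/pi; evaluating from 0 to 3: ∫_{0}^{3} (2) sin(-pi*s) ds = (-2/pi) - (2/pi) = -4/pi.
So ∫_{-3}^{3} φ(s) sin(-pi*s) ds = -14/pi.
Hence Im(c_{-3}) = (-1/6)·(-14/pi) = 7/(3*pi).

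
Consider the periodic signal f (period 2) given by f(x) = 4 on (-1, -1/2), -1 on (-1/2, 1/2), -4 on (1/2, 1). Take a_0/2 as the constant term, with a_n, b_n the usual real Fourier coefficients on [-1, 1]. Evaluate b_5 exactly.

-8/(5*pi)

b_5 = ∫_{-1}^{1} f(x) sin(5*pi*x) dx.
Split the integral at the breakpoints.
Directly, an antiderivative of (4) sin(5*pi*x) is -4*cos(5*pi*x)/(5*pi); evaluating from -1 to -1/2: ∫_{-1}^{-1/2} (4) sin(5*pi*x) dx = (0) - (4/(5*pi)) = -4/(5*pi).
Directly, an antiderivative of (-1) sin(5*pi*x) is cos(5*pi*x)/(5*pi); evaluating from -1/2 to 1/2: ∫_{-1/2}^{1/2} (-1) sin(5*pi*x) dx = (0) - (0) = 0.
Directly, an antiderivative of (-4) sin(5*pi*x) is 4*cos(5*pi*x)/(5*pi); evaluating from 1/2 to 1: ∫_{1/2}^{1} (-4) sin(5*pi*x) dx = (-4/(5*pi)) - (0) = -4/(5*pi).
Summing the pieces gives b_5 = -8/(5*pi).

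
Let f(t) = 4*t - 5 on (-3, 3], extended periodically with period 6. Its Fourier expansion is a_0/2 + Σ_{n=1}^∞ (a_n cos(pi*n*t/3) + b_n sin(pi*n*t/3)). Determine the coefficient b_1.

b_1 = 1/3 ∫_{-3}^{3} f(t) sin(pi*t/3) dt.
Integrating by parts (boundary term plus one more integral), an antiderivative of (4*t - 5) sin(pi*t/3) is -12*t*cos(pi*t/3)/pi + 36*sin(pi*t/3)/pi**2 + 15*cos(pi*t/3)/pi; evaluating from -3 to 3: ∫_{-3}^{3} (4*t - 5) sin(pi*t/3) dt = (21/pi) - (-51/pi) = 72/pi.
Hence b_1 = (1/3)·(72/pi) = 24/pi.

24/pi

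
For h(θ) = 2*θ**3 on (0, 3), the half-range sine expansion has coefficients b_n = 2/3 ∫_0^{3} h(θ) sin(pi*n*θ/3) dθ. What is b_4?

-27/pi + 81/(8*pi**3)

b_4 = 2/3 ∫_0^{3} (2*θ**3) sin(4*pi*θ/3) dθ.
Integrating by parts three times (tabular method), an antiderivative of (2*θ**3) sin(4*pi*θ/3) is -3*θ**3*cos(4*pi*θ/3)/(2*pi) + 27*θ**2*sin(4*pi*θ/3)/(8*pi**2) + 81*θ*cos(4*pi*θ/3)/(16*pi**3) - 243*sin(4*pi*θ/3)/(64*pi**4); evaluating from 0 to 3: ∫_{0}^{3} (2*θ**3) sin(4*pi*θ/3) dθ = (81*(3 - 8*pi**2)/(16*pi**3)) - (0) = 81*(3 - 8*pi**2)/(16*pi**3).
Hence b_4 = (2/3)·(81*(3 - 8*pi**2)/(16*pi**3)) = -27/pi + 81/(8*pi**3).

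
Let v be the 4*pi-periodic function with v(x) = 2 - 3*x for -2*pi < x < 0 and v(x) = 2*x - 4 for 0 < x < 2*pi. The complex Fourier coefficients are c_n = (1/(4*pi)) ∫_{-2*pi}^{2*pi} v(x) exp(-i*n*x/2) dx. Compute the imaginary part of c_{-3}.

(-6 - pi)/(3*pi)

Since v is real-valued, Im(c_{-3}) = -(1/(4*pi)) ∫_{-2*pi}^{2*pi} v(x) sin(-3*x/2) dx = b_{3}/2.
Split the integral at the breakpoints.
Integrating by parts (boundary term plus one more integral), an antiderivative of (2 - 3*x) sin(-3*x/2) is -2*x*cos(3*x/2) + 4*sin(3*x/2)/3 + 4*cos(3*x/2)/3; evaluating from -2*pi to 0: ∫_{-2*pi}^{0} (2 - 3*x) sin(-3*x/2) dx = (4/3) - (-4*pi - 4/3) = 8/3 + 4*pi.
Integrating by parts (boundary term plus one more integral), an antiderivative of (2*x - 4) sin(-3*x/2) is 4*x*cos(3*x/2)/3 - 8*sin(3*x/2)/9 - 8*cos(3*x/2)/3; evaluating from 0 to 2*pi: ∫_{0}^{2*pi} (2*x - 4) sin(-3*x/2) dx = (8/3 - 8*pi/3) - (-8/3) = 16/3 - 8*pi/3.
So ∫_{-2*pi}^{2*pi} v(x) sin(-3*x/2) dx = 4*pi/3 + 8.
Hence Im(c_{-3}) = (-1/(4*pi))·(4*pi/3 + 8) = (-6 - pi)/(3*pi).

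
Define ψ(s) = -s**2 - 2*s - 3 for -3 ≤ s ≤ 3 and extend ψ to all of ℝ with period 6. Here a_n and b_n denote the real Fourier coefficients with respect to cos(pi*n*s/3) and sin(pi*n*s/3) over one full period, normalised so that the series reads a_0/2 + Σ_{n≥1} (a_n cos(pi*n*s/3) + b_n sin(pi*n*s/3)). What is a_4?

a_4 = 1/3 ∫_{-3}^{3} ψ(s) cos(4*pi*s/3) ds.
Integrating by parts twice (tabular method), an antiderivative of (-s**2 - 2*s - 3) cos(4*pi*s/3) is -3*s**2*sin(4*pi*s/3)/(4*pi) - 3*s*sin(4*pi*s/3)/(2*pi) - 9*s*cos(4*pi*s/3)/(8*pi**2) - 9*sin(4*pi*s/3)/(4*pi) + 27*sin(4*pi*s/3)/(32*pi**3) - 9*cos(4*pi*s/3)/(8*pi**2); evaluating from -3 to 3: ∫_{-3}^{3} (-s**2 - 2*s - 3) cos(4*pi*s/3) ds = (-9/(2*pi**2)) - (9/(4*pi**2)) = -27/(4*pi**2).
Hence a_4 = (1/3)·(-27/(4*pi**2)) = -9/(4*pi**2).

-9/(4*pi**2)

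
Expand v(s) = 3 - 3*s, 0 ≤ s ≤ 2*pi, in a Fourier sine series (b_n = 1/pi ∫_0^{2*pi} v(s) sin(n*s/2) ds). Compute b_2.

b_2 = 1/pi ∫_0^{2*pi} (3 - 3*s) sin(s) ds.
Integrating by parts (boundary term plus one more integral), an antiderivative of (3 - 3*s) sin(s) is 3*s*cos(s) - 3*sin(s) - 3*cos(s); evaluating from 0 to 2*pi: ∫_{0}^{2*pi} (3 - 3*s) sin(s) ds = (-3 + 6*pi) - (-3) = 6*pi.
Hence b_2 = (1/pi)·(6*pi) = 6.

6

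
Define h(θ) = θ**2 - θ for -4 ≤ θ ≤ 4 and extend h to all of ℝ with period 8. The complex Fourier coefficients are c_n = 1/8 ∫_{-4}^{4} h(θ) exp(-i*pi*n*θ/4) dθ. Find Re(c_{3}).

Since h is real-valued, Re(c_{3}) = 1/8 ∫_{-4}^{4} h(θ) cos(3*pi*θ/4) dθ = a_{3}/2.
Integrating by parts twice (tabular method), an antiderivative of (θ**2 - θ) cos(3*pi*θ/4) is 4*θ**2*sin(3*pi*θ/4)/(3*pi) - 4*θ*sin(3*pi*θ/4)/(3*pi) + 32*θ*cos(3*pi*θ/4)/(9*pi**2) - 128*sin(3*pi*θ/4)/(27*pi**3) - 16*cos(3*pi*θ/4)/(9*pi**2); evaluating from -4 to 4: ∫_{-4}^{4} (θ**2 - θ) cos(3*pi*θ/4) dθ = (-112/(9*pi**2)) - (16/pi**2) = -256/(9*pi**2).
Hence Re(c_{3}) = (1/8)·(-256/(9*pi**2)) = -32/(9*pi**2).

-32/(9*pi**2)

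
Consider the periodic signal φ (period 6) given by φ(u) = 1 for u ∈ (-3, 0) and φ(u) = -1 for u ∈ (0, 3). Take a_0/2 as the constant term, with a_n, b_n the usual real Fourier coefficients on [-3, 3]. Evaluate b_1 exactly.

-4/pi

b_1 = 1/3 ∫_{-3}^{3} φ(u) sin(pi*u/3) du.
φ is odd and sin(pi*u/3) is odd, so the integrand is even and b_1 = 2/3 ∫_0^{3} φ(u) sin(pi*u/3) du.
Directly, an antiderivative of (-1) sin(pi*u/3) is 3*cos(pi*u/3)/pi; evaluating from 0 to 3: ∫_{0}^{3} (-1) sin(pi*u/3) du = (-3/pi) - (3/pi) = -6/pi.
Hence b_1 = (2/3)·(-6/pi) = -4/pi.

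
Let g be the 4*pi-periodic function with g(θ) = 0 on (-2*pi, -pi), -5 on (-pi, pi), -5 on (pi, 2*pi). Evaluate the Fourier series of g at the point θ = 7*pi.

-5/2

θ = 7*pi differs from θ = -pi by 2 full period(s), and the series is 4*pi-periodic.
At θ = -pi the one-sided limits are g(-pi^-) = 0 and g(-pi^+) = -5.
By Dirichlet's theorem the series converges to their average, [(0) + (-5)]/2 = -5/2.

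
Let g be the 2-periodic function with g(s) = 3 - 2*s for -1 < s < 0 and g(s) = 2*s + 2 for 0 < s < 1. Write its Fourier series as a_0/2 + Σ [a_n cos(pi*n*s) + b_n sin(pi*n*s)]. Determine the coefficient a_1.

-8/pi**2

a_1 = ∫_{-1}^{1} g(s) cos(pi*s) ds.
Split the integral at the breakpoints.
Integrating by parts (boundary term plus one more integral), an antiderivative of (3 - 2*s) cos(pi*s) is -2*s*sin(pi*s)/pi + 3*sin(pi*s)/pi - 2*cos(pi*s)/pi**2; evaluating from -1 to 0: ∫_{-1}^{0} (3 - 2*s) cos(pi*s) ds = (-2/pi**2) - (2/pi**2) = -4/pi**2.
Integrating by parts (boundary term plus one more integral), an antiderivative of (2*s + 2) cos(pi*s) is 2*s*sin(pi*s)/pi + 2*sin(pi*s)/pi + 2*cos(pi*s)/pi**2; evaluating from 0 to 1: ∫_{0}^{1} (2*s + 2) cos(pi*s) ds = (-2/pi**2) - (2/pi**2) = -4/pi**2.
Summing the pieces gives a_1 = -8/pi**2.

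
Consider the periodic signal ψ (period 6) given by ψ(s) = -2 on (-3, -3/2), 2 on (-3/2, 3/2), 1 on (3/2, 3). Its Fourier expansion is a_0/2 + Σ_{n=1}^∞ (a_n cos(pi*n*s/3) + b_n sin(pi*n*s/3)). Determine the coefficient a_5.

a_5 = 1/3 ∫_{-3}^{3} ψ(s) cos(5*pi*s/3) ds.
Split the integral at the breakpoints.
Directly, an antiderivative of (-2) cos(5*pi*s/3) is -6*sin(5*pi*s/3)/(5*pi); evaluating from -3 to -3/2: ∫_{-3}^{-3/2} (-2) cos(5*pi*s/3) ds = (6/(5*pi)) - (0) = 6/(5*pi).
Directly, an antiderivative of (2) cos(5*pi*s/3) is 6*sin(5*pi*s/3)/(5*pi); evaluating from -3/2 to 3/2: ∫_{-3/2}^{3/2} (2) cos(5*pi*s/3) ds = (6/(5*pi)) - (-6/(5*pi)) = 12/(5*pi).
Directly, an antiderivative of (1) cos(5*pi*s/3) is 3*sin(5*pi*s/3)/(5*pi); evaluating from 3/2 to 3: ∫_{3/2}^{3} (1) cos(5*pi*s/3) ds = (0) - (3/(5*pi)) = -3/(5*pi).
Summing the pieces and multiplying by (1/3) gives a_5 = 1/pi.

1/pi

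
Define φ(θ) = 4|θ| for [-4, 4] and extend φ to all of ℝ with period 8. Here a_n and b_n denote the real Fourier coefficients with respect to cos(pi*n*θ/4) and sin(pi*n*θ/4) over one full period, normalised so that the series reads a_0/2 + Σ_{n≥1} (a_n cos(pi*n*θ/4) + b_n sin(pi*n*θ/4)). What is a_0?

a_0 = 1/4 ∫_{-4}^{4} φ(θ) dθ = 1/4 · (64) = 16.

16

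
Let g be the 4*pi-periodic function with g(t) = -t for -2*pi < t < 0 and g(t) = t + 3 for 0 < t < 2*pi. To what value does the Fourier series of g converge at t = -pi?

pi

g is continuous at t = -pi with value pi, so the series converges to pi there.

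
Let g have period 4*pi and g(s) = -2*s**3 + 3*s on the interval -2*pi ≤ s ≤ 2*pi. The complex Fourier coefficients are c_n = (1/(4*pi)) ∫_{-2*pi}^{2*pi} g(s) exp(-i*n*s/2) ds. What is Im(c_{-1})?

Since g is real-valued, Im(c_{-1}) = -(1/(4*pi)) ∫_{-2*pi}^{2*pi} g(s) sin(-s/2) ds = b_{1}/2.
g is odd and sin(-s/2) is odd, so the integrand is even: ∫_{-2*pi}^{2*pi} g(s) sin(-s/2) ds = 2∫_0^{2*pi} g(s) sin(-s/2) ds.
Integrating by parts three times (tabular method), an antiderivative of (-2*s**3 + 3*s) sin(-s/2) is -4*s**3*cos(s/2) + 24*s**2*sin(s/2) + 102*s*cos(s/2) - 204*sin(s/2); evaluating from 0 to 2*pi: ∫_{0}^{2*pi} (-2*s**3 + 3*s) sin(-s/2) ds = (-204*pi + 32*pi**3) - (0) = -204*pi + 32*pi**3.
So ∫_{-2*pi}^{2*pi} g(s) sin(-s/2) ds = -408*pi + 64*pi**3.
Hence Im(c_{-1}) = (-1/(4*pi))·(-408*pi + 64*pi**3) = 102 - 16*pi**2.

102 - 16*pi**2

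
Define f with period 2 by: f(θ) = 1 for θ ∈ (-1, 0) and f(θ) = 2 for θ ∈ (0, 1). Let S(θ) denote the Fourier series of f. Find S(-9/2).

1

θ = -9/2 differs from θ = -1/2 by -2 full period(s), and the series is 2-periodic.
f is continuous at θ = -1/2 with value 1, so the series converges to 1 there.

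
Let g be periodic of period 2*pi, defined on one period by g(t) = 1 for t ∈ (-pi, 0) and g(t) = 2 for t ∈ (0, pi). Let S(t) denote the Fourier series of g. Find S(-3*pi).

t = -3*pi differs from t = pi by -2 full period(s), and the series is 2*pi-periodic.
At t = pi the one-sided limits are g(pi^-) = 2 and g(pi^+) = 1.
By Dirichlet's theorem the series converges to their average, [(2) + (1)]/2 = 3/2.

3/2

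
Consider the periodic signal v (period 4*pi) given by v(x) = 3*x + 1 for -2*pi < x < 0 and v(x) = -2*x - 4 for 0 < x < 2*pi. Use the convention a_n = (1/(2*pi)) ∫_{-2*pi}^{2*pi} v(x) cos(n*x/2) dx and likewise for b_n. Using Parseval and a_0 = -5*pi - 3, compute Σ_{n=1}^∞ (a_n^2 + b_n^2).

-5*pi + 25/2 + 29*pi**2/6

Parseval: a_0^2/2 + Σ_{n≥1} (a_n^2+b_n^2) = (1/(2*pi)) ∫_{-2*pi}^{2*pi} v(x)^2 dx = 17 + 10*pi + 52*pi**2/3.
Subtract a_0^2/2 = (3 + 5*pi)**2/2: Σ (a_n^2+b_n^2) = -5*pi + 25/2 + 29*pi**2/6.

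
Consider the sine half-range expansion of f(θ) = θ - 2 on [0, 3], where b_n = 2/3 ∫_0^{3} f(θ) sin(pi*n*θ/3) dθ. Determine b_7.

-2/(7*pi)

b_7 = 2/3 ∫_0^{3} (θ - 2) sin(7*pi*θ/3) dθ.
Integrating by parts (boundary term plus one more integral), an antiderivative of (θ - 2) sin(7*pi*θ/3) is -3*θ*cos(7*pi*θ/3)/(7*pi) + 9*sin(7*pi*θ/3)/(49*pi**2) + 6*cos(7*pi*θ/3)/(7*pi); evaluating from 0 to 3: ∫_{0}^{3} (θ - 2) sin(7*pi*θ/3) dθ = (3/(7*pi)) - (6/(7*pi)) = -3/(7*pi).
Hence b_7 = (2/3)·(-3/(7*pi)) = -2/(7*pi).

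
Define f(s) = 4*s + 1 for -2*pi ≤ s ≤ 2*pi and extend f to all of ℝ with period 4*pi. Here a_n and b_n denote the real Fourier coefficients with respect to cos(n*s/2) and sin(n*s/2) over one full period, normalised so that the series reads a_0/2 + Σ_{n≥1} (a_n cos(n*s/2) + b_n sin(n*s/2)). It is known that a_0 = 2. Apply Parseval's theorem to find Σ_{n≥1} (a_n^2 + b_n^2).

Parseval: a_0^2/2 + Σ_{n≥1} (a_n^2+b_n^2) = (1/(2*pi)) ∫_{-2*pi}^{2*pi} f(s)^2 ds = 2 + 128*pi**2/3.
Subtract a_0^2/2 = 2: Σ (a_n^2+b_n^2) = 128*pi**2/3.

128*pi**2/3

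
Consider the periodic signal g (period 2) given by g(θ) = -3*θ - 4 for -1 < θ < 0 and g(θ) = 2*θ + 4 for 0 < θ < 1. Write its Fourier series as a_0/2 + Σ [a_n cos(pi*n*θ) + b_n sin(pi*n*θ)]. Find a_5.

-2/(5*pi**2)

a_5 = ∫_{-1}^{1} g(θ) cos(5*pi*θ) dθ.
Split the integral at the breakpoints.
Integrating by parts (boundary term plus one more integral), an antiderivative of (-3*θ - 4) cos(5*pi*θ) is -3*θ*sin(5*pi*θ)/(5*pi) - 4*sin(5*pi*θ)/(5*pi) - 3*cos(5*pi*θ)/(25*pi**2); evaluating from -1 to 0: ∫_{-1}^{0} (-3*θ - 4) cos(5*pi*θ) dθ = (-3/(25*pi**2)) - (3/(25*pi**2)) = -6/(25*pi**2).
Integrating by parts (boundary term plus one more integral), an antiderivative of (2*θ + 4) cos(5*pi*θ) is 2*θ*sin(5*pi*θ)/(5*pi) + 4*sin(5*pi*θ)/(5*pi) + 2*cos(5*pi*θ)/(25*pi**2); evaluating from 0 to 1: ∫_{0}^{1} (2*θ + 4) cos(5*pi*θ) dθ = (-2/(25*pi**2)) - (2/(25*pi**2)) = -4/(25*pi**2).
Summing the pieces gives a_5 = -2/(5*pi**2).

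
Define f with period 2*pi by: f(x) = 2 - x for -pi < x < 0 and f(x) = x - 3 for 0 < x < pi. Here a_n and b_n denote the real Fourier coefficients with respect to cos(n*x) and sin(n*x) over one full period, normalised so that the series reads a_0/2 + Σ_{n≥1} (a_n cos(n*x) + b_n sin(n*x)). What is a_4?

a_4 = 1/pi ∫_{-pi}^{pi} f(x) cos(4*x) dx.
Split the integral at the breakpoints.
Integrating by parts (boundary term plus one more integral), an antiderivative of (2 - x) cos(4*x) is -x*sin(4*x)/4 + sin(4*x)/2 - cos(4*x)/16; evaluating from -pi to 0: ∫_{-pi}^{0} (2 - x) cos(4*x) dx = (-1/16) - (-1/16) = 0.
Integrating by parts (boundary term plus one more integral), an antiderivative of (x - 3) cos(4*x) is x*sin(4*x)/4 - 3*sin(4*x)/4 + cos(4*x)/16; evaluating from 0 to pi: ∫_{0}^{pi} (x - 3) cos(4*x) dx = (1/16) - (1/16) = 0.
Summing the pieces and multiplying by (1/pi) gives a_4 = 0.

0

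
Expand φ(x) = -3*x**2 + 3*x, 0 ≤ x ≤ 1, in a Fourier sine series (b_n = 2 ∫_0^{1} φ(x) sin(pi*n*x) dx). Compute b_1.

24/pi**3

b_1 = 2 ∫_0^{1} (-3*x**2 + 3*x) sin(pi*x) dx.
Integrating by parts twice (tabular method), an antiderivative of (-3*x**2 + 3*x) sin(pi*x) is 3*x**2*cos(pi*x)/pi - 6*x*sin(pi*x)/pi**2 - 3*x*cos(pi*x)/pi + 3*sin(pi*x)/pi**2 - 6*cos(pi*x)/pi**3; evaluating from 0 to 1: ∫_{0}^{1} (-3*x**2 + 3*x) sin(pi*x) dx = (6/pi**3) - (-6/pi**3) = 12/pi**3.
Hence b_1 = 2·(12/pi**3) = 24/pi**3.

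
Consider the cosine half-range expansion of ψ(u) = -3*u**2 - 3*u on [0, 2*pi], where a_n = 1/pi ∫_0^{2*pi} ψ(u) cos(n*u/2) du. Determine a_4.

a_4 = 1/pi ∫_0^{2*pi} (-3*u**2 - 3*u) cos(2*u) du.
Integrating by parts twice (tabular method), an antiderivative of (-3*u**2 - 3*u) cos(2*u) is -3*u**2*sin(2*u)/2 - 3*u*sin(2*u)/2 - 3*u*cos(2*u)/2 + 3*sin(2*u)/4 - 3*cos(2*u)/4; evaluating from 0 to 2*pi: ∫_{0}^{2*pi} (-3*u**2 - 3*u) cos(2*u) du = (-3*pi - 3/4) - (-3/4) = -3*pi.
Hence a_4 = (1/pi)·(-3*pi) = -3.

-3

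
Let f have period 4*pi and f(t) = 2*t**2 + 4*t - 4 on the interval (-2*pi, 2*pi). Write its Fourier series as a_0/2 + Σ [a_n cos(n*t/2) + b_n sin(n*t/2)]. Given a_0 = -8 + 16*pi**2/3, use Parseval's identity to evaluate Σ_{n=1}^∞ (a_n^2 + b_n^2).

Parseval: a_0^2/2 + Σ_{n≥1} (a_n^2+b_n^2) = (1/(2*pi)) ∫_{-2*pi}^{2*pi} f(t)^2 dt = 32 + 128*pi**4/5.
Subtract a_0^2/2 = 32*(3 - 2*pi**2)**2/9: Σ (a_n^2+b_n^2) = 128*pi**2*(15 + 4*pi**2)/45.

128*pi**2*(15 + 4*pi**2)/45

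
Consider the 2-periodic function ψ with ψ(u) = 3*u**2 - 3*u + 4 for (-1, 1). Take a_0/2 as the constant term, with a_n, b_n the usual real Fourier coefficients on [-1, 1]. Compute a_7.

-12/(49*pi**2)

a_7 = ∫_{-1}^{1} ψ(u) cos(7*pi*u) du.
Integrating by parts twice (tabular method), an antiderivative of (3*u**2 - 3*u + 4) cos(7*pi*u) is 3*u**2*sin(7*pi*u)/(7*pi) - 3*u*sin(7*pi*u)/(7*pi) + 6*u*cos(7*pi*u)/(49*pi**2) - 6*sin(7*pi*u)/(343*pi**3) + 4*sin(7*pi*u)/(7*pi) - 3*cos(7*pi*u)/(49*pi**2); evaluating from -1 to 1: ∫_{-1}^{1} (3*u**2 - 3*u + 4) cos(7*pi*u) du = (-3/(49*pi**2)) - (9/(49*pi**2)) = -12/(49*pi**2).
Hence a_7 = -12/(49*pi**2).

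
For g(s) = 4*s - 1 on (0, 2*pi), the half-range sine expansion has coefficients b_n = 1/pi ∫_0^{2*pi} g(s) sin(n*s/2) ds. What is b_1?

16 - 4/pi

b_1 = 1/pi ∫_0^{2*pi} (4*s - 1) sin(s/2) ds.
Integrating by parts (boundary term plus one more integral), an antiderivative of (4*s - 1) sin(s/2) is -8*s*cos(s/2) + 16*sin(s/2) + 2*cos(s/2); evaluating from 0 to 2*pi: ∫_{0}^{2*pi} (4*s - 1) sin(s/2) ds = (-2 + 16*pi) - (2) = -4 + 16*pi.
Hence b_1 = (1/pi)·(-4 + 16*pi) = 16 - 4/pi.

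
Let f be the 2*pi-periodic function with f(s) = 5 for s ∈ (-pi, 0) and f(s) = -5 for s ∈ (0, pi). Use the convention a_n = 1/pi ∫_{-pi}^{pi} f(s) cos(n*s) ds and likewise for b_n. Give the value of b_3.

-20/(3*pi)

b_3 = 1/pi ∫_{-pi}^{pi} f(s) sin(3*s) ds.
f is odd and sin(3*s) is odd, so the integrand is even and b_3 = 2/pi ∫_0^{pi} f(s) sin(3*s) ds.
Directly, an antiderivative of (-5) sin(3*s) is 5*cos(3*s)/3; evaluating from 0 to pi: ∫_{0}^{pi} (-5) sin(3*s) ds = (-5/3) - (5/3) = -10/3.
Hence b_3 = (2/pi)·(-10/3) = -20/(3*pi).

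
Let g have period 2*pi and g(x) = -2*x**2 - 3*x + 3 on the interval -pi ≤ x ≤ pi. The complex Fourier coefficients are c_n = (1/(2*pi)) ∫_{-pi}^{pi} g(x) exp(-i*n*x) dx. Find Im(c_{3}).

Since g is real-valued, Im(c_{3}) = -(1/(2*pi)) ∫_{-pi}^{pi} g(x) sin(3*x) dx = -b_{3}/2.
Integrating by parts twice (tabular method), an antiderivative of (-2*x**2 - 3*x + 3) sin(3*x) is 2*x**2*cos(3*x)/3 - 4*x*sin(3*x)/9 + x*cos(3*x) - sin(3*x)/3 - 31*cos(3*x)/27; evaluating from -pi to pi: ∫_{-pi}^{pi} (-2*x**2 - 3*x + 3) sin(3*x) dx = (-2*pi**2/3 - pi + 31/27) - (-2*pi**2/3 + 31/27 + pi) = -2*pi.
Hence Im(c_{3}) = (-1/(2*pi))·(-2*pi) = 1.

1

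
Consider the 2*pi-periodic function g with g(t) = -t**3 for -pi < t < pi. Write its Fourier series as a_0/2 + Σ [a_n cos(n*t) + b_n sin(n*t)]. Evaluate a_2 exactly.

0

a_2 = 1/pi ∫_{-pi}^{pi} g(t) cos(2*t) dt.
g is odd and cos(2*t) is even, so the integrand is odd over a symmetric interval and the integral vanishes.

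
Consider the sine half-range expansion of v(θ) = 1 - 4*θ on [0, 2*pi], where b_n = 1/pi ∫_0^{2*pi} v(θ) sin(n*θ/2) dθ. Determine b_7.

4*(1 - 4*pi)/(7*pi)

b_7 = 1/pi ∫_0^{2*pi} (1 - 4*θ) sin(7*θ/2) dθ.
Integrating by parts (boundary term plus one more integral), an antiderivative of (1 - 4*θ) sin(7*θ/2) is 8*θ*cos(7*θ/2)/7 - 16*sin(7*θ/2)/49 - 2*cos(7*θ/2)/7; evaluating from 0 to 2*pi: ∫_{0}^{2*pi} (1 - 4*θ) sin(7*θ/2) dθ = (2/7 - 16*pi/7) - (-2/7) = 4/7 - 16*pi/7.
Hence b_7 = (1/pi)·(4/7 - 16*pi/7) = 4*(1 - 4*pi)/(7*pi).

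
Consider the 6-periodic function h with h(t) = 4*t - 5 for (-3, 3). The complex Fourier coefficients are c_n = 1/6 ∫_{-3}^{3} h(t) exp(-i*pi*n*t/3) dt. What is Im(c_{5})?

-12/(5*pi)

Since h is real-valued, Im(c_{5}) = -1/6 ∫_{-3}^{3} h(t) sin(5*pi*t/3) dt = -b_{5}/2.
Integrating by parts (boundary term plus one more integral), an antiderivative of (4*t - 5) sin(5*pi*t/3) is -12*t*cos(5*pi*t/3)/(5*pi) + 36*sin(5*pi*t/3)/(25*pi**2) + 3*cos(5*pi*t/3)/pi; evaluating from -3 to 3: ∫_{-3}^{3} (4*t - 5) sin(5*pi*t/3) dt = (21/(5*pi)) - (-51/(5*pi)) = 72/(5*pi).
Hence Im(c_{5}) = (-1/6)·(72/(5*pi)) = -12/(5*pi).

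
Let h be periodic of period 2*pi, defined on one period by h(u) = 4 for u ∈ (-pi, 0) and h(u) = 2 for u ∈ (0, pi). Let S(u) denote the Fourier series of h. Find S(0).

3

At u = 0 the one-sided limits are h(0^-) = 4 and h(0^+) = 2.
By Dirichlet's theorem the series converges to their average, [(4) + (2)]/2 = 3.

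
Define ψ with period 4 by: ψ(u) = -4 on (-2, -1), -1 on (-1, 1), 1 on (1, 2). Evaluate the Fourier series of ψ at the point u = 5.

u = 5 differs from u = 1 by 1 full period(s), and the series is 4-periodic.
At u = 1 the one-sided limits are ψ(1^-) = -1 and ψ(1^+) = 1.
By Dirichlet's theorem the series converges to their average, [(-1) + (1)]/2 = 0.

0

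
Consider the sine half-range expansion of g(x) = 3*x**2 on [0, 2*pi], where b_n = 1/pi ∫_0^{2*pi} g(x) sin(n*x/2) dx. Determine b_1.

b_1 = 1/pi ∫_0^{2*pi} (3*x**2) sin(x/2) dx.
Integrating by parts twice (tabular method), an antiderivative of (3*x**2) sin(x/2) is -6*x**2*cos(x/2) + 24*x*sin(x/2) + 48*cos(x/2); evaluating from 0 to 2*pi: ∫_{0}^{2*pi} (3*x**2) sin(x/2) dx = (-48 + 24*pi**2) - (48) = -96 + 24*pi**2.
Hence b_1 = (1/pi)·(-96 + 24*pi**2) = -96/pi + 24*pi.

-96/pi + 24*pi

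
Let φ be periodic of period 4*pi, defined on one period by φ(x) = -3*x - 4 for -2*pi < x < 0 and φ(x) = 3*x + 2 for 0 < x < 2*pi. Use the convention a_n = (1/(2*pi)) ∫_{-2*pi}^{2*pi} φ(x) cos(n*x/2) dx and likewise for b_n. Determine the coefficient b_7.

b_7 = (1/(2*pi)) ∫_{-2*pi}^{2*pi} φ(x) sin(7*x/2) dx.
Split the integral at the breakpoints.
Integrating by parts (boundary term plus one more integral), an antiderivative of (-3*x - 4) sin(7*x/2) is 6*x*cos(7*x/2)/7 - 12*sin(7*x/2)/49 + 8*cos(7*x/2)/7; evaluating from -2*pi to 0: ∫_{-2*pi}^{0} (-3*x - 4) sin(7*x/2) dx = (8/7) - (-8/7 + 12*pi/7) = 16/7 - 12*pi/7.
Integrating by parts (boundary term plus one more integral), an antiderivative of (3*x + 2) sin(7*x/2) is -6*x*cos(7*x/2)/7 + 12*sin(7*x/2)/49 - 4*cos(7*x/2)/7; evaluating from 0 to 2*pi: ∫_{0}^{2*pi} (3*x + 2) sin(7*x/2) dx = (4/7 + 12*pi/7) - (-4/7) = 8/7 + 12*pi/7.
Summing the pieces and multiplying by (1/(2*pi)) gives b_7 = 12/(7*pi).

12/(7*pi)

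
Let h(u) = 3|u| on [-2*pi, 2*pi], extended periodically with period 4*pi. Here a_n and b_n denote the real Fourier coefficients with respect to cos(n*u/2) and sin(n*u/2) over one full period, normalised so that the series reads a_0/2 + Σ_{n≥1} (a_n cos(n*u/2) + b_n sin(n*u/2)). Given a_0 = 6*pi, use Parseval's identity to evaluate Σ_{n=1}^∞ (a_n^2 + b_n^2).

6*pi**2

Parseval: a_0^2/2 + Σ_{n≥1} (a_n^2+b_n^2) = (1/(2*pi)) ∫_{-2*pi}^{2*pi} h(u)^2 du = 24*pi**2.
Subtract a_0^2/2 = 18*pi**2: Σ (a_n^2+b_n^2) = 6*pi**2.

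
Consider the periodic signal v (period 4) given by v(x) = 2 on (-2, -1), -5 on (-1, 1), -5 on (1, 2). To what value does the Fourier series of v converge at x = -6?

x = -6 differs from x = 2 by -2 full period(s), and the series is 4-periodic.
At x = 2 the one-sided limits are v(2^-) = -5 and v(2^+) = 2.
By Dirichlet's theorem the series converges to their average, [(-5) + (2)]/2 = -3/2.

-3/2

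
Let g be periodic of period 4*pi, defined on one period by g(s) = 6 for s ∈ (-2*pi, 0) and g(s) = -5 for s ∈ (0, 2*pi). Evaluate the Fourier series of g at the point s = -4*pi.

s = -4*pi differs from s = 0 by -1 full period(s), and the series is 4*pi-periodic.
At s = 0 the one-sided limits are g(0^-) = 6 and g(0^+) = -5.
By Dirichlet's theorem the series converges to their average, [(6) + (-5)]/2 = 1/2.

1/2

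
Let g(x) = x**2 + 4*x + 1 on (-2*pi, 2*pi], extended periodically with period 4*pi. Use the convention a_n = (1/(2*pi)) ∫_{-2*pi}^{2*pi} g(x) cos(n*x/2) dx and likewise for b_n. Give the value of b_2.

-8

b_2 = (1/(2*pi)) ∫_{-2*pi}^{2*pi} g(x) sin(x) dx.
Integrating by parts twice (tabular method), an antiderivative of (x**2 + 4*x + 1) sin(x) is -x**2*cos(x) + 2*x*sin(x) - 4*x*cos(x) + 4*sin(x) + cos(x); evaluating from -2*pi to 2*pi: ∫_{-2*pi}^{2*pi} (x**2 + 4*x + 1) sin(x) dx = (-4*pi**2 - 8*pi + 1) - (-4*pi**2 + 1 + 8*pi) = -16*pi.
Hence b_2 = (1/(2*pi))·(-16*pi) = -8.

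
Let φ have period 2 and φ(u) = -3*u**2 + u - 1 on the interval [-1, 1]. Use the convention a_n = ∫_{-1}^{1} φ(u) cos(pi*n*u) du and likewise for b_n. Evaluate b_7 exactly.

2/(7*pi)

b_7 = ∫_{-1}^{1} φ(u) sin(7*pi*u) du.
Integrating by parts twice (tabular method), an antiderivative of (-3*u**2 + u - 1) sin(7*pi*u) is 3*u**2*cos(7*pi*u)/(7*pi) - 6*u*sin(7*pi*u)/(49*pi**2) - u*cos(7*pi*u)/(7*pi) + sin(7*pi*u)/(49*pi**2) - 6*cos(7*pi*u)/(343*pi**3) + cos(7*pi*u)/(7*pi); evaluating from -1 to 1: ∫_{-1}^{1} (-3*u**2 + u - 1) sin(7*pi*u) du = (3*(2 - 49*pi**2)/(343*pi**3)) - ((6 - 245*pi**2)/(343*pi**3)) = 2/(7*pi).
Hence b_7 = 2/(7*pi).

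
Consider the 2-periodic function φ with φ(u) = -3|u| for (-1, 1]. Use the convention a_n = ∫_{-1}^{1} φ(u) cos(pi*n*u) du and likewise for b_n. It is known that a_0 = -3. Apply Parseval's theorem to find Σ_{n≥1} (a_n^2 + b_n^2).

Parseval: a_0^2/2 + Σ_{n≥1} (a_n^2+b_n^2) = ∫_{-1}^{1} φ(u)^2 du = 6.
Subtract a_0^2/2 = 9/2: Σ (a_n^2+b_n^2) = 3/2.

3/2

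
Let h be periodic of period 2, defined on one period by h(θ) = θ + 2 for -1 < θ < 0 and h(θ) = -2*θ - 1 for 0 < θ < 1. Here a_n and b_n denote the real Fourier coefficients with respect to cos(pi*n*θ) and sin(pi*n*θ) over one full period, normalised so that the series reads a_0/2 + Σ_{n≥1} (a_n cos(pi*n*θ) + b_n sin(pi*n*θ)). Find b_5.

b_5 = ∫_{-1}^{1} h(θ) sin(5*pi*θ) dθ.
Split the integral at the breakpoints.
Integrating by parts (boundary term plus one more integral), an antiderivative of (θ + 2) sin(5*pi*θ) is -θ*cos(5*pi*θ)/(5*pi) + sin(5*pi*θ)/(25*pi**2) - 2*cos(5*pi*θ)/(5*pi); evaluating from -1 to 0: ∫_{-1}^{0} (θ + 2) sin(5*pi*θ) dθ = (-2/(5*pi)) - (1/(5*pi)) = -3/(5*pi).
Integrating by parts (boundary term plus one more integral), an antiderivative of (-2*θ - 1) sin(5*pi*θ) is 2*θ*cos(5*pi*θ)/(5*pi) - 2*sin(5*pi*θ)/(25*pi**2) + cos(5*pi*θ)/(5*pi); evaluating from 0 to 1: ∫_{0}^{1} (-2*θ - 1) sin(5*pi*θ) dθ = (-3/(5*pi)) - (1/(5*pi)) = -4/(5*pi).
Summing the pieces gives b_5 = -7/(5*pi).

-7/(5*pi)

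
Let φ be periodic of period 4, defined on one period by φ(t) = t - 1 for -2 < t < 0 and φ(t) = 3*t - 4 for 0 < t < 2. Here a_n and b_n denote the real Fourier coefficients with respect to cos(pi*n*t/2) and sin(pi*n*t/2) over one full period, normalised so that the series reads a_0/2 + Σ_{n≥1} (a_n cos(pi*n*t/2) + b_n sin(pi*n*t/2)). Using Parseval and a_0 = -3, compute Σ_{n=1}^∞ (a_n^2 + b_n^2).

23/6

Parseval: a_0^2/2 + Σ_{n≥1} (a_n^2+b_n^2) = 1/2 ∫_{-2}^{2} φ(t)^2 dt = 25/3.
Subtract a_0^2/2 = 9/2: Σ (a_n^2+b_n^2) = 23/6.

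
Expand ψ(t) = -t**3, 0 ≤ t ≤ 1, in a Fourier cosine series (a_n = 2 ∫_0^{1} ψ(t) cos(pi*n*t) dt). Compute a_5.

6*(-4 + 25*pi**2)/(625*pi**4)

a_5 = 2 ∫_0^{1} (-t**3) cos(5*pi*t) dt.
Integrating by parts three times (tabular method), an antiderivative of (-t**3) cos(5*pi*t) is -t**3*sin(5*pi*t)/(5*pi) - 3*t**2*cos(5*pi*t)/(25*pi**2) + 6*t*sin(5*pi*t)/(125*pi**3) + 6*cos(5*pi*t)/(625*pi**4); evaluating from 0 to 1: ∫_{0}^{1} (-t**3) cos(5*pi*t) dt = (3*(-2 + 25*pi**2)/(625*pi**4)) - (6/(625*pi**4)) = 3*(-4 + 25*pi**2)/(625*pi**4).
Hence a_5 = 2·(3*(-4 + 25*pi**2)/(625*pi**4)) = 6*(-4 + 25*pi**2)/(625*pi**4).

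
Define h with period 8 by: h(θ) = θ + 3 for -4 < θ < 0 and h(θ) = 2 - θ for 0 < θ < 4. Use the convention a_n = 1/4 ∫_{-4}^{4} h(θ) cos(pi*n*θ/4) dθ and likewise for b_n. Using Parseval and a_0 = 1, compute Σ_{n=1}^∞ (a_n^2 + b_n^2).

19/6

Parseval: a_0^2/2 + Σ_{n≥1} (a_n^2+b_n^2) = 1/4 ∫_{-4}^{4} h(θ)^2 dθ = 11/3.
Subtract a_0^2/2 = 1/2: Σ (a_n^2+b_n^2) = 19/6.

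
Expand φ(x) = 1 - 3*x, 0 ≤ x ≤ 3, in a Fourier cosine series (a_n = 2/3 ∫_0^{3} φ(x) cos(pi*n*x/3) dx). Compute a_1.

a_1 = 2/3 ∫_0^{3} (1 - 3*x) cos(pi*x/3) dx.
Integrating by parts (boundary term plus one more integral), an antiderivative of (1 - 3*x) cos(pi*x/3) is -9*x*sin(pi*x/3)/pi + 3*sin(pi*x/3)/pi - 27*cos(pi*x/3)/pi**2; evaluating from 0 to 3: ∫_{0}^{3} (1 - 3*x) cos(pi*x/3) dx = (27/pi**2) - (-27/pi**2) = 54/pi**2.
Hence a_1 = (2/3)·(54/pi**2) = 36/pi**2.

36/pi**2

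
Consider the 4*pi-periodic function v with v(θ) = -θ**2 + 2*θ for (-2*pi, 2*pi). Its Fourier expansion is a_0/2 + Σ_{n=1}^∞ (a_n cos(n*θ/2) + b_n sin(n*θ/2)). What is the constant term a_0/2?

a_0 = (1/(2*pi)) ∫_{-2*pi}^{2*pi} v(θ) dθ = (1/(2*pi)) · (-16*pi**3/3) = -8*pi**2/3.
So the constant term a_0/2 = -4*pi**2/3.

-4*pi**2/3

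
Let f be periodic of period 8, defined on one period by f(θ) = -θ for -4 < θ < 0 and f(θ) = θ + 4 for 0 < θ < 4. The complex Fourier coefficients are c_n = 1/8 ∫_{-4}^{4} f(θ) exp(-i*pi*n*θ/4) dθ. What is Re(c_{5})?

Since f is real-valued, Re(c_{5}) = 1/8 ∫_{-4}^{4} f(θ) cos(5*pi*θ/4) dθ = a_{5}/2.
Split the integral at the breakpoints.
Integrating by parts (boundary term plus one more integral), an antiderivative of (-θ) cos(5*pi*θ/4) is -4*θ*sin(5*pi*θ/4)/(5*pi) - 16*cos(5*pi*θ/4)/(25*pi**2); evaluating from -4 to 0: ∫_{-4}^{0} (-θ) cos(5*pi*θ/4) dθ = (-16/(25*pi**2)) - (16/(25*pi**2)) = -32/(25*pi**2).
Integrating by parts (boundary term plus one more integral), an antiderivative of (θ + 4) cos(5*pi*θ/4) is 4*θ*sin(5*pi*θ/4)/(5*pi) + 16*sin(5*pi*θ/4)/(5*pi) + 16*cos(5*pi*θ/4)/(25*pi**2); evaluating from 0 to 4: ∫_{0}^{4} (θ + 4) cos(5*pi*θ/4) dθ = (-16/(25*pi**2)) - (16/(25*pi**2)) = -32/(25*pi**2).
So ∫_{-4}^{4} f(θ) cos(5*pi*θ/4) dθ = -64/(25*pi**2).
Hence Re(c_{5}) = (1/8)·(-64/(25*pi**2)) = -8/(25*pi**2).

-8/(25*pi**2)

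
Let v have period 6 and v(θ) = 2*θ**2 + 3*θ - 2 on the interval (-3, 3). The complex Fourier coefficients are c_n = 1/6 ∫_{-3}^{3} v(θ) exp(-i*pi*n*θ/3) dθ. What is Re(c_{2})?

Since v is real-valued, Re(c_{2}) = 1/6 ∫_{-3}^{3} v(θ) cos(2*pi*θ/3) dθ = a_{2}/2.
Integrating by parts twice (tabular method), an antiderivative of (2*θ**2 + 3*θ - 2) cos(2*pi*θ/3) is 3*θ**2*sin(2*pi*θ/3)/pi + 9*θ*sin(2*pi*θ/3)/(2*pi) + 9*θ*cos(2*pi*θ/3)/pi**2 - 3*sin(2*pi*θ/3)/pi - 27*sin(2*pi*θ/3)/(2*pi**3) + 27*cos(2*pi*θ/3)/(4*pi**2); evaluating from -3 to 3: ∫_{-3}^{3} (2*θ**2 + 3*θ - 2) cos(2*pi*θ/3) dθ = (135/(4*pi**2)) - (-81/(4*pi**2)) = 54/pi**2.
Hence Re(c_{2}) = (1/6)·(54/pi**2) = 9/pi**2.

9/pi**2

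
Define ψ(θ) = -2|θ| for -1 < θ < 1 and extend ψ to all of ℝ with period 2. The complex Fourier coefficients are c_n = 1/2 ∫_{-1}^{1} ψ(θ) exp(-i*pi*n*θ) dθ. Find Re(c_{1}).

4/pi**2

Since ψ is real-valued, Re(c_{1}) = 1/2 ∫_{-1}^{1} ψ(θ) cos(pi*θ) dθ = a_{1}/2.
ψ is even and cos(pi*θ) is even, so the integrand is even: ∫_{-1}^{1} ψ(θ) cos(pi*θ) dθ = 2∫_0^{1} ψ(θ) cos(pi*θ) dθ.
Integrating by parts (boundary term plus one more integral), an antiderivative of (-2*θ) cos(pi*θ) is -2*θ*sin(pi*θ)/pi - 2*cos(pi*θ)/pi**2; evaluating from 0 to 1: ∫_{0}^{1} (-2*θ) cos(pi*θ) dθ = (2/pi**2) - (-2/pi**2) = 4/pi**2.
So ∫_{-1}^{1} ψ(θ) cos(pi*θ) dθ = 8/pi**2.
Hence Re(c_{1}) = (1/2)·(8/pi**2) = 4/pi**2.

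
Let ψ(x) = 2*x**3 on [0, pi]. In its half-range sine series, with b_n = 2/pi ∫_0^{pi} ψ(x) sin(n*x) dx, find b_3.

-8/9 + 4*pi**2/3

b_3 = 2/pi ∫_0^{pi} (2*x**3) sin(3*x) dx.
Integrating by parts three times (tabular method), an antiderivative of (2*x**3) sin(3*x) is -2*x**3*cos(3*x)/3 + 2*x**2*sin(3*x)/3 + 4*x*cos(3*x)/9 - 4*sin(3*x)/27; evaluating from 0 to pi: ∫_{0}^{pi} (2*x**3) sin(3*x) dx = (2*pi*(-2 + 3*pi**2)/9) - (0) = 2*pi*(-2 + 3*pi**2)/9.
Hence b_3 = (2/pi)·(2*pi*(-2 + 3*pi**2)/9) = -8/9 + 4*pi**2/3.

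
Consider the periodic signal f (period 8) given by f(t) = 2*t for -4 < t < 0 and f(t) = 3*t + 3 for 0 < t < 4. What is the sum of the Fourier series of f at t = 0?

At t = 0 the one-sided limits are f(0^-) = 0 and f(0^+) = 3.
By Dirichlet's theorem the series converges to their average, [(0) + (3)]/2 = 3/2.

3/2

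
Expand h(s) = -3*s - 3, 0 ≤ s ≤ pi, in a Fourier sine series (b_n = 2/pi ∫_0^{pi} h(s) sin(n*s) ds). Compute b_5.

b_5 = 2/pi ∫_0^{pi} (-3*s - 3) sin(5*s) ds.
Integrating by parts (boundary term plus one more integral), an antiderivative of (-3*s - 3) sin(5*s) is 3*s*cos(5*s)/5 - 3*sin(5*s)/25 + 3*cos(5*s)/5; evaluating from 0 to pi: ∫_{0}^{pi} (-3*s - 3) sin(5*s) ds = (-3*pi/5 - 3/5) - (3/5) = -3*pi/5 - 6/5.
Hence b_5 = (2/pi)·(-3*pi/5 - 6/5) = 6*(-pi - 2)/(5*pi).

6*(-pi - 2)/(5*pi)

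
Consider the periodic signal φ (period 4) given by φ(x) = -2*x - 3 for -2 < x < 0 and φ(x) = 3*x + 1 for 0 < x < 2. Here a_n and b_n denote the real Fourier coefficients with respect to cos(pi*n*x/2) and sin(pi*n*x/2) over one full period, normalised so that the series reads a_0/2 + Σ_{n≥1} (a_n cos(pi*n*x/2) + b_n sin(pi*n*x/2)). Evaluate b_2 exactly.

b_2 = 1/2 ∫_{-2}^{2} φ(x) sin(pi*x) dx.
Split the integral at the breakpoints.
Integrating by parts (boundary term plus one more integral), an antiderivative of (-2*x - 3) sin(pi*x) is 2*x*cos(pi*x)/pi - 2*sin(pi*x)/pi**2 + 3*cos(pi*x)/pi; evaluating from -2 to 0: ∫_{-2}^{0} (-2*x - 3) sin(pi*x) dx = (3/pi) - (-1/pi) = 4/pi.
Integrating by parts (boundary term plus one more integral), an antiderivative of (3*x + 1) sin(pi*x) is -3*x*cos(pi*x)/pi + 3*sin(pi*x)/pi**2 - cos(pi*x)/pi; evaluating from 0 to 2: ∫_{0}^{2} (3*x + 1) sin(pi*x) dx = (-7/pi) - (-1/pi) = -6/pi.
Summing the pieces and multiplying by (1/2) gives b_2 = -1/pi.

-1/pi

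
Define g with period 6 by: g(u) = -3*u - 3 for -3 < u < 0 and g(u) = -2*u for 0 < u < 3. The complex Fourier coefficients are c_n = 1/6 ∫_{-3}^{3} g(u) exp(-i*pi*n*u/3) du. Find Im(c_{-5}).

-9/(10*pi)

Since g is real-valued, Im(c_{-5}) = -1/6 ∫_{-3}^{3} g(u) sin(-5*pi*u/3) du = b_{5}/2.
Split the integral at the breakpoints.
Integrating by parts (boundary term plus one more integral), an antiderivative of (-3*u - 3) sin(-5*pi*u/3) is -9*u*cos(5*pi*u/3)/(5*pi) + 27*sin(5*pi*u/3)/(25*pi**2) - 9*cos(5*pi*u/3)/(5*pi); evaluating from -3 to 0: ∫_{-3}^{0} (-3*u - 3) sin(-5*pi*u/3) du = (-9/(5*pi)) - (-18/(5*pi)) = 9/(5*pi).
Integrating by parts (boundary term plus one more integral), an antiderivative of (-2*u) sin(-5*pi*u/3) is -6*u*cos(5*pi*u/3)/(5*pi) + 18*sin(5*pi*u/3)/(25*pi**2); evaluating from 0 to 3: ∫_{0}^{3} (-2*u) sin(-5*pi*u/3) du = (18/(5*pi)) - (0) = 18/(5*pi).
So ∫_{-3}^{3} g(u) sin(-5*pi*u/3) du = 27/(5*pi).
Hence Im(c_{-5}) = (-1/6)·(27/(5*pi)) = -9/(10*pi).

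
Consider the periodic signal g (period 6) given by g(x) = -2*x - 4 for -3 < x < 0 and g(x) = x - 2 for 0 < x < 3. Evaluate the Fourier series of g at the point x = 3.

3/2

At x = 3 the one-sided limits are g(3^-) = 1 and g(3^+) = 2.
By Dirichlet's theorem the series converges to their average, [(1) + (2)]/2 = 3/2.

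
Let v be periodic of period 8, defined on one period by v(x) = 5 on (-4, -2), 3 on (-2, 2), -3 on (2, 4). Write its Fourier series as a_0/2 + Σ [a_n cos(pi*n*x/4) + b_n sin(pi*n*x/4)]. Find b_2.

8/pi

b_2 = 1/4 ∫_{-4}^{4} v(x) sin(pi*x/2) dx.
Split the integral at the breakpoints.
Directly, an antiderivative of (5) sin(pi*x/2) is -10*cos(pi*x/2)/pi; evaluating from -4 to -2: ∫_{-4}^{-2} (5) sin(pi*x/2) dx = (10/pi) - (-10/pi) = 20/pi.
Directly, an antiderivative of (3) sin(pi*x/2) is -6*cos(pi*x/2)/pi; evaluating from -2 to 2: ∫_{-2}^{2} (3) sin(pi*x/2) dx = (6/pi) - (6/pi) = 0.
Directly, an antiderivative of (-3) sin(pi*x/2) is 6*cos(pi*x/2)/pi; evaluating from 2 to 4: ∫_{2}^{4} (-3) sin(pi*x/2) dx = (6/pi) - (-6/pi) = 12/pi.
Summing the pieces and multiplying by (1/4) gives b_2 = 8/pi.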